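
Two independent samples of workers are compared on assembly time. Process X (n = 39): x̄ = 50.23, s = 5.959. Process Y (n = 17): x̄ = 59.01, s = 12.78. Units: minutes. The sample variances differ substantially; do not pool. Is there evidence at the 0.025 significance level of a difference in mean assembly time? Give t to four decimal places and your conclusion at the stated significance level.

Let group 1 = process X, group 2 = process Y. H0: μ_1 = μ_2; H1: μ_1 ≠ μ_2 (Welch's two-sample t-test, two-sided).
t = (x̄_1 − x̄_2)/√(s_1²/n_1 + s_2²/n_2) = (50.23 − 59.01)/√(5.959²/39 + 12.78²/17) = -2.7072
Welch–Satterthwaite df ≈ 19.10
Two-sided p-value ≈ 0.0139
Since p ≈ 0.0139 < α = 0.025, reject H0; the evidence is statistically significant.

t = -2.7072; reject H0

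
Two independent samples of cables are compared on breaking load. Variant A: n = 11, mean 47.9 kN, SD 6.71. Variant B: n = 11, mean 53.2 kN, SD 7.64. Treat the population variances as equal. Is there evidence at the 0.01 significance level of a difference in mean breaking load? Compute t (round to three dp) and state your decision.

Let group 1 = variant A, group 2 = variant B. H0: μ_1 = μ_2; H1: μ_1 ≠ μ_2 (two-sample pooled-variance t-test, two-sided).
s_p² = [(11−1)·6.71² + (11−1)·7.64²]/(11+11−2) = 51.6968
t = (47.9 − 53.2)/√[51.6968·(1/11 + 1/11)] = -1.729
df = n₁ + n₂ − 2 = 20
Two-sided p-value ≈ 0.099
Since p ≈ 0.099 > α = 0.01, fail to reject H0; the evidence is not statistically significant.

t = -1.729; fail to reject H0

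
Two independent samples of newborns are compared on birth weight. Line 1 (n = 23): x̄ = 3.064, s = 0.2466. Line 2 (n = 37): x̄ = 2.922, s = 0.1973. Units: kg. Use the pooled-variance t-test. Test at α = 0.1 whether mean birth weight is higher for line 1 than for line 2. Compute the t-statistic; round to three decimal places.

Let group 1 = line 1, group 2 = line 2. H0: μ_1 = μ_2; H1: μ_1 > μ_2 (two-sample pooled-variance t-test, right-tailed).
s_p² = [(23−1)·0.2466² + (37−1)·0.1973²]/(23+37−2) = 0.0472282
t = (3.064 − 2.922)/√[0.0472282·(1/23 + 1/37)] = 2.461
df = n₁ + n₂ − 2 = 58
p-value = P(T ≥ 2.461) ≈ 0.008
Since p ≈ 0.008 < α = 0.1, reject H0; the data support H1.

2.461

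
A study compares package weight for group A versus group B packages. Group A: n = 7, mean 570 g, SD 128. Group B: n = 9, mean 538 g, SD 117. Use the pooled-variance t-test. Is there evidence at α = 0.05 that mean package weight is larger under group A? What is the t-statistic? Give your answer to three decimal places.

Let group 1 = group A, group 2 = group B. H0: μ_1 = μ_2; H1: μ_1 > μ_2 (two-sample pooled-variance t-test, right-tailed).
s_p² = [(7−1)·128² + (9−1)·117²]/(7+9−2) = 14844
t = (570 − 538)/√[14844·(1/7 + 1/9)] = 0.521
df = n₁ + n₂ − 2 = 14
p-value = P(T ≥ 0.521) ≈ 0.3052
Since p ≈ 0.3052 > α = 0.05, fail to reject H0; the evidence is not statistically significant.

0.521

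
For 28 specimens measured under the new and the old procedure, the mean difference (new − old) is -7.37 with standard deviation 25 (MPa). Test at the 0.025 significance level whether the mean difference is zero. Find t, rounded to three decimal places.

H0: μ_d = 0; H1: μ_d ≠ 0 (paired t-test on the differences, two-sided).
t = d̄/(s_d/√n) = -7.37/(25/√28) = -1.560
df = n − 1 = 27
Two-sided p-value ≈ 0.1304
Since p ≈ 0.1304 > α = 0.025, fail to reject H0; the evidence is not statistically significant.

-1.560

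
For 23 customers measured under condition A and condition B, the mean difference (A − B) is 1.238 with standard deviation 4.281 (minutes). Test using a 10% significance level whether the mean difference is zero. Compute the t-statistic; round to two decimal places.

1.39

H0: μ_d = 0; H1: μ_d ≠ 0 (paired t-test on the differences, two-sided).
t = d̄/(s_d/√n) = 1.238/(4.281/√23) = 1.39
df = n − 1 = 22
Two-sided p-value ≈ 0.1794
Since p ≈ 0.1794 > α = 0.1, fail to reject H0; the data do not provide sufficient evidence against H0.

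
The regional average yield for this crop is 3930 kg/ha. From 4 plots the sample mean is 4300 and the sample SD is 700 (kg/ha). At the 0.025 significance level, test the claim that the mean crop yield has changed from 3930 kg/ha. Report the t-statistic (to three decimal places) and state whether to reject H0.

t = 1.057; fail to reject H0

H0: μ = 3930; H1: μ ≠ 3930 (one-sample t-test, two-sided).
t = (x̄ − μ₀)/(s/√n) = (4300 − 3930)/(700/√4) = 1.057
df = n − 1 = 3
Two-sided p-value ≈ 0.368
Since p ≈ 0.368 > α = 0.025, fail to reject H0; the evidence is not statistically significant.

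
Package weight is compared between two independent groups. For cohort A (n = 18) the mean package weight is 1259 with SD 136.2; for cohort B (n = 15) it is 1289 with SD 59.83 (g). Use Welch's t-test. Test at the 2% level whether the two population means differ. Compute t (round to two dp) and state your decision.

Let group 1 = cohort A, group 2 = cohort B. H0: μ_1 = μ_2; H1: μ_1 ≠ μ_2 (Welch's two-sample t-test, two-sided).
t = (x̄_1 − x̄_2)/√(s_1²/n_1 + s_2²/n_2) = (1259 − 1289)/√(136.2²/18 + 59.83²/15) = -0.84
Welch–Satterthwaite df ≈ 24.21
Two-sided p-value ≈ 0.4080
Since p ≈ 0.4080 > α = 0.02, fail to reject H0; the data do not provide sufficient evidence against H0.

t = -0.84; fail to reject H0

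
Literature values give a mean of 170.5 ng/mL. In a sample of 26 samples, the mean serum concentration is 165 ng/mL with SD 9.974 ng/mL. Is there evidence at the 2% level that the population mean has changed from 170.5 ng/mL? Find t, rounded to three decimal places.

-2.812

H0: μ = 170.5; H1: μ ≠ 170.5 (one-sample t-test, two-sided).
t = (x̄ − μ₀)/(s/√n) = (165 − 170.5)/(9.974/√26) = -2.812
df = n − 1 = 25
Two-sided p-value ≈ 0.0094
Since p ≈ 0.0094 < α = 0.02, reject H0; the data support H1.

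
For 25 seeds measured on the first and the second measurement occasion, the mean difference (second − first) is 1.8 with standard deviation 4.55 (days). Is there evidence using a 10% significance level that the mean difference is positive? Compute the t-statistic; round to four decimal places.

H0: μ_d = 0; H1: μ_d > 0 (paired t-test on the differences, right-tailed).
t = d̄/(s_d/√n) = 1.8/(4.55/√25) = 1.9780
df = n − 1 = 24
p-value = P(T ≥ 1.9780) ≈ 0.030
Since p ≈ 0.030 < α = 0.1, reject H0; the evidence is statistically significant.

1.9780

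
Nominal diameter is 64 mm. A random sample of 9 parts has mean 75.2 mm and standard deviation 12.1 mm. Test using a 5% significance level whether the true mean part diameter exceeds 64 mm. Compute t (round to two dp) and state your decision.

H0: μ = 64; H1: μ > 64 (one-sample t-test, right-tailed).
t = (x̄ − μ₀)/(s/√n) = (75.2 − 64)/(12.1/√9) = 2.78
df = n − 1 = 8
p-value = P(T ≥ 2.78) ≈ 0.012
Since p ≈ 0.012 < α = 0.05, reject H0; the data support H1.

t = 2.78; reject H0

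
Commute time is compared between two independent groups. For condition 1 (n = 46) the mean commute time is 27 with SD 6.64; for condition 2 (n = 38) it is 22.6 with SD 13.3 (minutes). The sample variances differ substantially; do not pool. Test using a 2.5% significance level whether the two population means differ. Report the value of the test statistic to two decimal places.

Let group 1 = condition 1, group 2 = condition 2. H0: μ_1 = μ_2; H1: μ_1 ≠ μ_2 (Welch's two-sample t-test, two-sided).
t = (x̄_1 − x̄_2)/√(s_1²/n_1 + s_2²/n_2) = (27 − 22.6)/√(6.64²/46 + 13.3²/38) = 1.86
Welch–Satterthwaite df ≈ 51.99
Two-sided p-value ≈ 0.0690
Since p ≈ 0.0690 > α = 0.025, fail to reject H0; the data do not provide sufficient evidence against H0.

1.86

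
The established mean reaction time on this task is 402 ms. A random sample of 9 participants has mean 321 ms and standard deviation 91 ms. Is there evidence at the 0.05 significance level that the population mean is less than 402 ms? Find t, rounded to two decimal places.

-2.67

H0: μ = 402; H1: μ < 402 (one-sample t-test, left-tailed).
t = (x̄ − μ₀)/(s/√n) = (321 − 402)/(91/√9) = -2.67
df = n − 1 = 8
p-value = P(T ≤ -2.67) ≈ 0.0142
Since p ≈ 0.0142 < α = 0.05, reject H0; the evidence is statistically significant.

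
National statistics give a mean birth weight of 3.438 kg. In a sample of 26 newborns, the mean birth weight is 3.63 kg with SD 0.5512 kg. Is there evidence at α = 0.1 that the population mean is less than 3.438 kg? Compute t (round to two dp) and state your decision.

H0: μ = 3.438; H1: μ < 3.438 (one-sample t-test, left-tailed).
t = (x̄ − μ₀)/(s/√n) = (3.63 − 3.438)/(0.5512/√26) = 1.78
df = n − 1 = 25
p-value = P(T ≤ 1.78) ≈ 0.9561
Since p ≈ 0.9561 > α = 0.1, fail to reject H0; the data do not provide sufficient evidence against H0.

t = 1.78; fail to reject H0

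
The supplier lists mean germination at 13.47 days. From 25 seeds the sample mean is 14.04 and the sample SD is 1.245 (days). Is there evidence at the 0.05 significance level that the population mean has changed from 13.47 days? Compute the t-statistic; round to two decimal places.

H0: μ = 13.47; H1: μ ≠ 13.47 (one-sample t-test, two-sided).
t = (x̄ − μ₀)/(s/√n) = (14.04 − 13.47)/(1.245/√25) = 2.29
df = n − 1 = 24
Two-sided p-value ≈ 0.0312
Since p ≈ 0.0312 < α = 0.05, reject H0; the evidence is statistically significant.

2.29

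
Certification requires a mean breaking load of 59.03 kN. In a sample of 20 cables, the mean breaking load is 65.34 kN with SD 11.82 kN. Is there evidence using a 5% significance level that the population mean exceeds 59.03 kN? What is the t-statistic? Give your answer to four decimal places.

H0: μ = 59.03; H1: μ > 59.03 (one-sample t-test, right-tailed).
t = (x̄ − μ₀)/(s/√n) = (65.34 − 59.03)/(11.82/√20) = 2.3874
df = n − 1 = 19
p-value = P(T ≥ 2.3874) ≈ 0.0138
Since p ≈ 0.0138 < α = 0.05, reject H0; the evidence is statistically significant.

2.3874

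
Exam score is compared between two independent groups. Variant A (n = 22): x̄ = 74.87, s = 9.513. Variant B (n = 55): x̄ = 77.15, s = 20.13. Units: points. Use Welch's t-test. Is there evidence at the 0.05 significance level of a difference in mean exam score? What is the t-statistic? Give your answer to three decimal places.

Let group 1 = variant A, group 2 = variant B. H0: μ_1 = μ_2; H1: μ_1 ≠ μ_2 (Welch's two-sample t-test, two-sided).
t = (x̄_1 − x̄_2)/√(s_1²/n_1 + s_2²/n_2) = (74.87 − 77.15)/√(9.513²/22 + 20.13²/55) = -0.673
Welch–Satterthwaite df ≈ 72.79
Two-sided p-value ≈ 0.5031
Since p ≈ 0.5031 > α = 0.05, fail to reject H0; the evidence is not statistically significant.

-0.673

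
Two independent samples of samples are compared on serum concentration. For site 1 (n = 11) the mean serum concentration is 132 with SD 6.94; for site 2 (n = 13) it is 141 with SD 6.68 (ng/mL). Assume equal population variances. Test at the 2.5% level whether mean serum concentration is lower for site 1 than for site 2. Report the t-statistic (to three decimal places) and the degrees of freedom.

Let group 1 = site 1, group 2 = site 2. H0: μ_1 = μ_2; H1: μ_1 < μ_2 (two-sample pooled-variance t-test, left-tailed).
s_p² = [(11−1)·6.94² + (13−1)·6.68²]/(11+13−2) = 46.232
t = (132 − 141)/√[46.232·(1/11 + 1/13)] = -3.231
df = n₁ + n₂ − 2 = 22
p-value = P(T ≤ -3.231) ≈ 0.002
Since p ≈ 0.002 < α = 0.025, reject H0; the data support H1.

t = -3.231, df = 22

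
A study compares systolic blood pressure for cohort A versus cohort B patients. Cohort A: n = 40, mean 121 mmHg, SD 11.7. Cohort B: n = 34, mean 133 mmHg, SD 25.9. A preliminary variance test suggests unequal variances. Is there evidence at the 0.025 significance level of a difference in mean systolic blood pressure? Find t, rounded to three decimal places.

Let group 1 = cohort A, group 2 = cohort B. H0: μ_1 = μ_2; H1: μ_1 ≠ μ_2 (Welch's two-sample t-test, two-sided).
t = (x̄_1 − x̄_2)/√(s_1²/n_1 + s_2²/n_2) = (121 − 133)/√(11.7²/40 + 25.9²/34) = -2.494
Welch–Satterthwaite df ≈ 44.31
Two-sided p-value ≈ 0.016
Since p ≈ 0.016 < α = 0.025, reject H0; the evidence is statistically significant.

-2.494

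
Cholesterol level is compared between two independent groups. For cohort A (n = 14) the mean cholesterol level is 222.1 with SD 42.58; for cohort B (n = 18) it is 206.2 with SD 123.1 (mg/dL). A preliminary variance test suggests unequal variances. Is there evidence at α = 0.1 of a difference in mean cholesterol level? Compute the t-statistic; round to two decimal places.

0.51

Let group 1 = cohort A, group 2 = cohort B. H0: μ_1 = μ_2; H1: μ_1 ≠ μ_2 (Welch's two-sample t-test, two-sided).
t = (x̄_1 − x̄_2)/√(s_1²/n_1 + s_2²/n_2) = (222.1 − 206.2)/√(42.58²/14 + 123.1²/18) = 0.51
Welch–Satterthwaite df ≈ 21.95
Two-sided p-value ≈ 0.615
Since p ≈ 0.615 > α = 0.1, fail to reject H0; the evidence is not statistically significant.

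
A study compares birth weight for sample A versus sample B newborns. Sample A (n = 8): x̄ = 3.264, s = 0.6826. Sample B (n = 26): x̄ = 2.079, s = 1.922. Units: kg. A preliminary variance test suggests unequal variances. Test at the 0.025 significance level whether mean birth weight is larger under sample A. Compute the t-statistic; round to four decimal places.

Let group 1 = sample A, group 2 = sample B. H0: μ_1 = μ_2; H1: μ_1 > μ_2 (Welch's two-sample t-test, right-tailed).
t = (x̄_1 − x̄_2)/√(s_1²/n_1 + s_2²/n_2) = (3.264 − 2.079)/√(0.6826²/8 + 1.922²/26) = 2.6476
Welch–Satterthwaite df ≈ 31.06
p-value = P(T ≥ 2.6476) ≈ 0.0063
Since p ≈ 0.0063 < α = 0.025, reject H0; the data support H1.

2.6476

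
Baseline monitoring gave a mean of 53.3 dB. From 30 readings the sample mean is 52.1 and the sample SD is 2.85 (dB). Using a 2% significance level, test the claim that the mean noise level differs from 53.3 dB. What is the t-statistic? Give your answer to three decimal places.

H0: μ = 53.3; H1: μ ≠ 53.3 (one-sample t-test, two-sided).
t = (x̄ − μ₀)/(s/√n) = (52.1 − 53.3)/(2.85/√30) = -2.306
df = n − 1 = 29
Two-sided p-value ≈ 0.028
Since p ≈ 0.028 > α = 0.02, fail to reject H0; the data do not provide sufficient evidence against H0.

-2.306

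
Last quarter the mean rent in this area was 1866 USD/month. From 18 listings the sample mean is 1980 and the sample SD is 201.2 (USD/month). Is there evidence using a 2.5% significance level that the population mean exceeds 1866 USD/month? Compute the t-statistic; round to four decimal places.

2.4039

H0: μ = 1866; H1: μ > 1866 (one-sample t-test, right-tailed).
t = (x̄ − μ₀)/(s/√n) = (1980 − 1866)/(201.2/√18) = 2.4039
df = n − 1 = 17
p-value = P(T ≥ 2.4039) ≈ 0.0140
Since p ≈ 0.0140 < α = 0.025, reject H0; the data support H1.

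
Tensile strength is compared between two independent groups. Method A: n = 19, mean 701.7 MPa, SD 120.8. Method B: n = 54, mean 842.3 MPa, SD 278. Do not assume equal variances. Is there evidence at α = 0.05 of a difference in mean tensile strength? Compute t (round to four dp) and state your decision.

Let group 1 = method A, group 2 = method B. H0: μ_1 = μ_2; H1: μ_1 ≠ μ_2 (Welch's two-sample t-test, two-sided).
t = (x̄_1 − x̄_2)/√(s_1²/n_1 + s_2²/n_2) = (701.7 − 842.3)/√(120.8²/19 + 278²/54) = -2.9981
Welch–Satterthwaite df ≈ 67.72
Two-sided p-value ≈ 0.004
Since p ≈ 0.004 < α = 0.05, reject H0; the data support H1.

t = -2.9981; reject H0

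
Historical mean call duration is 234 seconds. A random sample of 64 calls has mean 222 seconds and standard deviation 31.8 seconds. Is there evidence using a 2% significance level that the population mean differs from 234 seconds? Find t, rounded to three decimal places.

-3.019

H0: μ = 234; H1: μ ≠ 234 (one-sample t-test, two-sided).
t = (x̄ − μ₀)/(s/√n) = (222 − 234)/(31.8/√64) = -3.019
df = n − 1 = 63
Two-sided p-value ≈ 0.004
Since p ≈ 0.004 < α = 0.02, reject H0; the data support H1.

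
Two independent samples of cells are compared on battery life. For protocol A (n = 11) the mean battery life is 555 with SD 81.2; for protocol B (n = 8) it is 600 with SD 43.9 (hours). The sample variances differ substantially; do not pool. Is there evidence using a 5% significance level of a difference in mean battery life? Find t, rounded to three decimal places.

Let group 1 = protocol A, group 2 = protocol B. H0: μ_1 = μ_2; H1: μ_1 ≠ μ_2 (Welch's two-sample t-test, two-sided).
t = (x̄_1 − x̄_2)/√(s_1²/n_1 + s_2²/n_2) = (555 − 600)/√(81.2²/11 + 43.9²/8) = -1.552
Welch–Satterthwaite df ≈ 15.97
Two-sided p-value ≈ 0.140
Since p ≈ 0.140 > α = 0.05, fail to reject H0; the evidence is not statistically significant.

-1.552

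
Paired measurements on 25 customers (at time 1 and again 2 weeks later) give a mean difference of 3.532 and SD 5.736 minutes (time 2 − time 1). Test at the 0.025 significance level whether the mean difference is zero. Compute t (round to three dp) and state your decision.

H0: μ_d = 0; H1: μ_d ≠ 0 (paired t-test on the differences, two-sided).
t = d̄/(s_d/√n) = 3.532/(5.736/√25) = 3.079
df = n − 1 = 24
Two-sided p-value ≈ 0.0051
Since p ≈ 0.0051 < α = 0.025, reject H0; the data support H1.

t = 3.079; reject H0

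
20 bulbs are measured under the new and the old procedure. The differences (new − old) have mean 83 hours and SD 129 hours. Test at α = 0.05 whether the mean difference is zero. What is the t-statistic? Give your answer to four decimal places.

2.8774

H0: μ_d = 0; H1: μ_d ≠ 0 (paired t-test on the differences, two-sided).
t = d̄/(s_d/√n) = 83/(129/√20) = 2.8774
df = n − 1 = 19
Two-sided p-value ≈ 0.0096
Since p ≈ 0.0096 < α = 0.05, reject H0; the data support H1.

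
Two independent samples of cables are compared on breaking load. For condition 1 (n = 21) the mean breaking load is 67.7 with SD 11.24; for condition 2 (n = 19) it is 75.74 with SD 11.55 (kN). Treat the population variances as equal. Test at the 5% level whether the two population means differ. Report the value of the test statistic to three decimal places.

-2.230

Let group 1 = condition 1, group 2 = condition 2. H0: μ_1 = μ_2; H1: μ_1 ≠ μ_2 (two-sample pooled-variance t-test, two-sided).
s_p² = [(21−1)·11.24² + (19−1)·11.55²]/(21+19−2) = 129.684
t = (67.7 − 75.74)/√[129.684·(1/21 + 1/19)] = -2.230
df = n₁ + n₂ − 2 = 38
Two-sided p-value ≈ 0.032
Since p ≈ 0.032 < α = 0.05, reject H0; the evidence is statistically significant.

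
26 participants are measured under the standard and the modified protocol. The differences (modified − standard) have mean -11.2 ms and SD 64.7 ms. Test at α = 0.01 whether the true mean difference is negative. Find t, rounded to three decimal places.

-0.883

H0: μ_d = 0; H1: μ_d < 0 (paired t-test on the differences, left-tailed).
t = d̄/(s_d/√n) = -11.2/(64.7/√26) = -0.883
df = n − 1 = 25
p-value = P(T ≤ -0.883) ≈ 0.193
Since p ≈ 0.193 > α = 0.01, fail to reject H0; the data do not provide sufficient evidence against H0.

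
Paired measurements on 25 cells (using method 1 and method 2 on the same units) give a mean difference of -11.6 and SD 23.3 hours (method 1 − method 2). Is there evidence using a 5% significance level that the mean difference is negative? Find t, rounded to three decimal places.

H0: μ_d = 0; H1: μ_d < 0 (paired t-test on the differences, left-tailed).
t = d̄/(s_d/√n) = -11.6/(23.3/√25) = -2.489
df = n − 1 = 24
p-value = P(T ≤ -2.489) ≈ 0.010
Since p ≈ 0.010 < α = 0.05, reject H0; the data support H1.

-2.489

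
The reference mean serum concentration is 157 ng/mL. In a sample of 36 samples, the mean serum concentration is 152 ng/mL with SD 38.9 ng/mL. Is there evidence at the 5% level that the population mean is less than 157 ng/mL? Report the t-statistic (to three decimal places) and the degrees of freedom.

H0: μ = 157; H1: μ < 157 (one-sample t-test, left-tailed).
t = (x̄ − μ₀)/(s/√n) = (152 − 157)/(38.9/√36) = -0.771
df = n − 1 = 35
p-value = P(T ≤ -0.771) ≈ 0.2229
Since p ≈ 0.2229 > α = 0.05, fail to reject H0; the evidence is not statistically significant.

t = -0.771, df = 35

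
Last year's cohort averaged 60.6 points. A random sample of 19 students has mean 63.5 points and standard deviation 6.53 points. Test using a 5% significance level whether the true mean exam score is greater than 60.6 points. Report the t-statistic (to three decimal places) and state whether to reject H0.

H0: μ = 60.6; H1: μ > 60.6 (one-sample t-test, right-tailed).
t = (x̄ − μ₀)/(s/√n) = (63.5 − 60.6)/(6.53/√19) = 1.936
df = n − 1 = 18
p-value = P(T ≥ 1.936) ≈ 0.034
Since p ≈ 0.034 < α = 0.05, reject H0; the evidence is statistically significant.

t = 1.936; reject H0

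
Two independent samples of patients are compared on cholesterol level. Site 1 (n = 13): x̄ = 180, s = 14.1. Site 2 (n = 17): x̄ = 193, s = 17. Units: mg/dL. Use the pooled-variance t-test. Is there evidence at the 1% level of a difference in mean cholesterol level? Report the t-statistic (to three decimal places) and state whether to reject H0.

t = -2.230; fail to reject H0

Let group 1 = site 1, group 2 = site 2. H0: μ_1 = μ_2; H1: μ_1 ≠ μ_2 (two-sample pooled-variance t-test, two-sided).
s_p² = [(13−1)·14.1² + (17−1)·17²]/(13+17−2) = 250.347
t = (180 − 193)/√[250.347·(1/13 + 1/17)] = -2.230
df = n₁ + n₂ − 2 = 28
Two-sided p-value ≈ 0.0339
Since p ≈ 0.0339 > α = 0.01, fail to reject H0; the evidence is not statistically significant.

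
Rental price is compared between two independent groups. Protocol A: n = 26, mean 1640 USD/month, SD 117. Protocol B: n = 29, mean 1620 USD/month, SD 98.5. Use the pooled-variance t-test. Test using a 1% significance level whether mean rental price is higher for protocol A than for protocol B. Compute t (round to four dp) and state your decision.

Let group 1 = protocol A, group 2 = protocol B. H0: μ_1 = μ_2; H1: μ_1 > μ_2 (two-sample pooled-variance t-test, right-tailed).
s_p² = [(26−1)·117² + (29−1)·98.5²]/(26+29−2) = 11582.8
t = (1640 − 1620)/√[11582.8·(1/26 + 1/29)] = 0.6881
df = n₁ + n₂ − 2 = 53
p-value = P(T ≥ 0.6881) ≈ 0.2472
Since p ≈ 0.2472 > α = 0.01, fail to reject H0; the evidence is not statistically significant.

t = 0.6881; fail to reject H0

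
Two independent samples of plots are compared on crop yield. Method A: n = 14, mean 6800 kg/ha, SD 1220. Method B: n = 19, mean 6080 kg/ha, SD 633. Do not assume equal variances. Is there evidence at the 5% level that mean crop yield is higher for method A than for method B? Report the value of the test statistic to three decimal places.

Let group 1 = method A, group 2 = method B. H0: μ_1 = μ_2; H1: μ_1 > μ_2 (Welch's two-sample t-test, right-tailed).
t = (x̄_1 − x̄_2)/√(s_1²/n_1 + s_2²/n_2) = (6800 − 6080)/√(1220²/14 + 633²/19) = 2.017
Welch–Satterthwaite df ≈ 18.15
p-value = P(T ≥ 2.017) ≈ 0.0294
Since p ≈ 0.0294 < α = 0.05, reject H0; the data support H1.

2.017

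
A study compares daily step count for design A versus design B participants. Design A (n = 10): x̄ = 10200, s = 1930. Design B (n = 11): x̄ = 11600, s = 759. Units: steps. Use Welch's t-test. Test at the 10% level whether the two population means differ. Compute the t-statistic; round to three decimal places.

Let group 1 = design A, group 2 = design B. H0: μ_1 = μ_2; H1: μ_1 ≠ μ_2 (Welch's two-sample t-test, two-sided).
t = (x̄_1 − x̄_2)/√(s_1²/n_1 + s_2²/n_2) = (10200 − 11600)/√(1930²/10 + 759²/11) = -2.148
Welch–Satterthwaite df ≈ 11.50
Two-sided p-value ≈ 0.0538
Since p ≈ 0.0538 < α = 0.1, reject H0; the data support H1.

-2.148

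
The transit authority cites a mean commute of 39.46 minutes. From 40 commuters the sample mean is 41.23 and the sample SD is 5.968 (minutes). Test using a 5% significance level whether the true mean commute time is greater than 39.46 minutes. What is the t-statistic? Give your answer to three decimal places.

H0: μ = 39.46; H1: μ > 39.46 (one-sample t-test, right-tailed).
t = (x̄ − μ₀)/(s/√n) = (41.23 − 39.46)/(5.968/√40) = 1.876
df = n − 1 = 39
p-value = P(T ≥ 1.876) ≈ 0.034
Since p ≈ 0.034 < α = 0.05, reject H0; the evidence is statistically significant.

1.876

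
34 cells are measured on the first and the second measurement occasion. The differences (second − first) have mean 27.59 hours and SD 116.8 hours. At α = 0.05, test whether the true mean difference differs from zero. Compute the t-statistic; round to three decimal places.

1.377

H0: μ_d = 0; H1: μ_d ≠ 0 (paired t-test on the differences, two-sided).
t = d̄/(s_d/√n) = 27.59/(116.8/√34) = 1.377
df = n − 1 = 33
Two-sided p-value ≈ 0.178
Since p ≈ 0.178 > α = 0.05, fail to reject H0; the evidence is not statistically significant.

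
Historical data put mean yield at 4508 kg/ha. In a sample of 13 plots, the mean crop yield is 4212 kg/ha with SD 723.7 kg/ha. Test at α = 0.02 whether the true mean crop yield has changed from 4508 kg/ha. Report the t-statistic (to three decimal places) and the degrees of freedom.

t = -1.475, df = 12

H0: μ = 4508; H1: μ ≠ 4508 (one-sample t-test, two-sided).
t = (x̄ − μ₀)/(s/√n) = (4212 − 4508)/(723.7/√13) = -1.475
df = n − 1 = 12
Two-sided p-value ≈ 0.166
Since p ≈ 0.166 > α = 0.02, fail to reject H0; the evidence is not statistically significant.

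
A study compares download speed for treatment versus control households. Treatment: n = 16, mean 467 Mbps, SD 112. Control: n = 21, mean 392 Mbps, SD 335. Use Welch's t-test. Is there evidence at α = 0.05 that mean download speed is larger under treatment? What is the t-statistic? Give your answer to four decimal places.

0.9581

Let group 1 = treatment, group 2 = control. H0: μ_1 = μ_2; H1: μ_1 > μ_2 (Welch's two-sample t-test, right-tailed).
t = (x̄_1 − x̄_2)/√(s_1²/n_1 + s_2²/n_2) = (467 − 392)/√(112²/16 + 335²/21) = 0.9581
Welch–Satterthwaite df ≈ 25.57
p-value = P(T ≥ 0.9581) ≈ 0.173
Since p ≈ 0.173 > α = 0.05, fail to reject H0; the data do not provide sufficient evidence against H0.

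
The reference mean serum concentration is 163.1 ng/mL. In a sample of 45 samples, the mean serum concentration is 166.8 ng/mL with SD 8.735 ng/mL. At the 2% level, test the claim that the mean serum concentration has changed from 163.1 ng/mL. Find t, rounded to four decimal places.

2.8415

H0: μ = 163.1; H1: μ ≠ 163.1 (one-sample t-test, two-sided).
t = (x̄ − μ₀)/(s/√n) = (166.8 − 163.1)/(8.735/√45) = 2.8415
df = n − 1 = 44
Two-sided p-value ≈ 0.007
Since p ≈ 0.007 < α = 0.02, reject H0; the evidence is statistically significant.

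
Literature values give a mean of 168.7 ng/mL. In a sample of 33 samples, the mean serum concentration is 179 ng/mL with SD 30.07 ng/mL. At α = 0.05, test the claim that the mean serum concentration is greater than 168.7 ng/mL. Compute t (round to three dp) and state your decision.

H0: μ = 168.7; H1: μ > 168.7 (one-sample t-test, right-tailed).
t = (x̄ − μ₀)/(s/√n) = (179 − 168.7)/(30.07/√33) = 1.968
df = n − 1 = 32
p-value = P(T ≥ 1.968) ≈ 0.0289
Since p ≈ 0.0289 < α = 0.05, reject H0; the evidence is statistically significant.

t = 1.968; reject H0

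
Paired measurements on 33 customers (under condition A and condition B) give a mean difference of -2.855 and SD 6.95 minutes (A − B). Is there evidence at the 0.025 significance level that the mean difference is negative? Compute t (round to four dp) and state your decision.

H0: μ_d = 0; H1: μ_d < 0 (paired t-test on the differences, left-tailed).
t = d̄/(s_d/√n) = -2.855/(6.95/√33) = -2.3598
df = n − 1 = 32
p-value = P(T ≤ -2.3598) ≈ 0.0123
Since p ≈ 0.0123 < α = 0.025, reject H0; the data support H1.

t = -2.3598; reject H0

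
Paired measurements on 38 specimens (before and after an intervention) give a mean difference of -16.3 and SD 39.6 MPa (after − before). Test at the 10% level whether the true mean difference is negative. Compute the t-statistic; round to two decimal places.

H0: μ_d = 0; H1: μ_d < 0 (paired t-test on the differences, left-tailed).
t = d̄/(s_d/√n) = -16.3/(39.6/√38) = -2.54
df = n − 1 = 37
p-value = P(T ≤ -2.54) ≈ 0.0078
Since p ≈ 0.0078 < α = 0.1, reject H0; the evidence is statistically significant.

-2.54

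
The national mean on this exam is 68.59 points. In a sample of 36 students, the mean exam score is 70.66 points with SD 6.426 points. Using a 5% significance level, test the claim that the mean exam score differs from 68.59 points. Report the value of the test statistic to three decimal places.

1.933

H0: μ = 68.59; H1: μ ≠ 68.59 (one-sample t-test, two-sided).
t = (x̄ − μ₀)/(s/√n) = (70.66 − 68.59)/(6.426/√36) = 1.933
df = n − 1 = 35
Two-sided p-value ≈ 0.061
Since p ≈ 0.061 > α = 0.05, fail to reject H0; the evidence is not statistically significant.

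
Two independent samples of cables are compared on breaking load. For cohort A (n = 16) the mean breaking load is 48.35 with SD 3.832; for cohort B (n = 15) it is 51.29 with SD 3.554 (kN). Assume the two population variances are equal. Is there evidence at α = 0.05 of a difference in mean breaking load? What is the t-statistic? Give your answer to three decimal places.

-2.211

Let group 1 = cohort A, group 2 = cohort B. H0: μ_1 = μ_2; H1: μ_1 ≠ μ_2 (two-sample pooled-variance t-test, two-sided).
s_p² = [(16−1)·3.832² + (15−1)·3.554²]/(16+15−2) = 13.693
t = (48.35 − 51.29)/√[13.693·(1/16 + 1/15)] = -2.211
df = n₁ + n₂ − 2 = 29
Two-sided p-value ≈ 0.035
Since p ≈ 0.035 < α = 0.05, reject H0; the data support H1.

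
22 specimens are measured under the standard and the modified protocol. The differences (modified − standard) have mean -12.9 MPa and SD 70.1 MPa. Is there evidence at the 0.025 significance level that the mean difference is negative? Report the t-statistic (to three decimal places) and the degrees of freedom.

H0: μ_d = 0; H1: μ_d < 0 (paired t-test on the differences, left-tailed).
t = d̄/(s_d/√n) = -12.9/(70.1/√22) = -0.863
df = n − 1 = 21
p-value = P(T ≤ -0.863) ≈ 0.1989
Since p ≈ 0.1989 > α = 0.025, fail to reject H0; the evidence is not statistically significant.

t = -0.863, df = 21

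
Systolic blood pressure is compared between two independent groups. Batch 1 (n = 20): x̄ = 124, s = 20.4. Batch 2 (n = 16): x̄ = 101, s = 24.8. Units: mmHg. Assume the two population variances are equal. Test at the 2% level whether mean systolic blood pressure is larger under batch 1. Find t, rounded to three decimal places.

Let group 1 = batch 1, group 2 = batch 2. H0: μ_1 = μ_2; H1: μ_1 > μ_2 (two-sample pooled-variance t-test, right-tailed).
s_p² = [(20−1)·20.4² + (16−1)·24.8²]/(20+16−2) = 503.901
t = (124 − 101)/√[503.901·(1/20 + 1/16)] = 3.055
df = n₁ + n₂ − 2 = 34
p-value = P(T ≥ 3.055) ≈ 0.002
Since p ≈ 0.002 < α = 0.02, reject H0; the data support H1.

3.055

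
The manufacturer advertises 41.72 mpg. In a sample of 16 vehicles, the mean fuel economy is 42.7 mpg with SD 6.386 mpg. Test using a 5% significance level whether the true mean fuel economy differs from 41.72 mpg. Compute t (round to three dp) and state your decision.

H0: μ = 41.72; H1: μ ≠ 41.72 (one-sample t-test, two-sided).
t = (x̄ − μ₀)/(s/√n) = (42.7 − 41.72)/(6.386/√16) = 0.614
df = n − 1 = 15
Two-sided p-value ≈ 0.549
Since p ≈ 0.549 > α = 0.05, fail to reject H0; the data do not provide sufficient evidence against H0.

t = 0.614; fail to reject H0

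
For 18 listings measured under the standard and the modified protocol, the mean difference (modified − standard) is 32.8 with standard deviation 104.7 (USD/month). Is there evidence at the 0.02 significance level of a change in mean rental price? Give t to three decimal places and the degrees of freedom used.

t = 1.329, df = 17

H0: μ_d = 0; H1: μ_d ≠ 0 (paired t-test on the differences, two-sided).
t = d̄/(s_d/√n) = 32.8/(104.7/√18) = 1.329
df = n − 1 = 17
Two-sided p-value ≈ 0.201
Since p ≈ 0.201 > α = 0.02, fail to reject H0; the data do not provide sufficient evidence against H0.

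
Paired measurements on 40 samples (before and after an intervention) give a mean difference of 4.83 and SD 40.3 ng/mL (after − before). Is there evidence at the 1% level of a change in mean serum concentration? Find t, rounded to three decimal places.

H0: μ_d = 0; H1: μ_d ≠ 0 (paired t-test on the differences, two-sided).
t = d̄/(s_d/√n) = 4.83/(40.3/√40) = 0.758
df = n − 1 = 39
Two-sided p-value ≈ 0.4530
Since p ≈ 0.4530 > α = 0.01, fail to reject H0; the evidence is not statistically significant.

0.758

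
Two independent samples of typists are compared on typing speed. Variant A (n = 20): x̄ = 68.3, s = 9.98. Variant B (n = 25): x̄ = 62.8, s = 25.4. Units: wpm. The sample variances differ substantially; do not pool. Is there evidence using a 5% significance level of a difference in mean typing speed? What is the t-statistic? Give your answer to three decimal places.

0.991

Let group 1 = variant A, group 2 = variant B. H0: μ_1 = μ_2; H1: μ_1 ≠ μ_2 (Welch's two-sample t-test, two-sided).
t = (x̄_1 − x̄_2)/√(s_1²/n_1 + s_2²/n_2) = (68.3 − 62.8)/√(9.98²/20 + 25.4²/25) = 0.991
Welch–Satterthwaite df ≈ 32.62
Two-sided p-value ≈ 0.329
Since p ≈ 0.329 > α = 0.05, fail to reject H0; the data do not provide sufficient evidence against H0.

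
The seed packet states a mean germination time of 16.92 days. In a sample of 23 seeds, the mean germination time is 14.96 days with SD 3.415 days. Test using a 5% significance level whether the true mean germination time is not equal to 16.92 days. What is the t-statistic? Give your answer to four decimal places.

H0: μ = 16.92; H1: μ ≠ 16.92 (one-sample t-test, two-sided).
t = (x̄ − μ₀)/(s/√n) = (14.96 − 16.92)/(3.415/√23) = -2.7525
df = n − 1 = 22
Two-sided p-value ≈ 0.0116
Since p ≈ 0.0116 < α = 0.05, reject H0; the data support H1.

-2.7525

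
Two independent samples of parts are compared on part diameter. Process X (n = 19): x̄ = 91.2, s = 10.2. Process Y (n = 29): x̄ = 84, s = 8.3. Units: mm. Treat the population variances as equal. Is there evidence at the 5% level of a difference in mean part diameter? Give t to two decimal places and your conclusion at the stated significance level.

t = 2.68; reject H0

Let group 1 = process X, group 2 = process Y. H0: μ_1 = μ_2; H1: μ_1 ≠ μ_2 (two-sample pooled-variance t-test, two-sided).
s_p² = [(19−1)·10.2² + (29−1)·8.3²]/(19+29−2) = 82.6443
t = (91.2 − 84)/√[82.6443·(1/19 + 1/29)] = 2.68
df = n₁ + n₂ − 2 = 46
Two-sided p-value ≈ 0.0101
Since p ≈ 0.0101 < α = 0.05, reject H0; the evidence is statistically significant.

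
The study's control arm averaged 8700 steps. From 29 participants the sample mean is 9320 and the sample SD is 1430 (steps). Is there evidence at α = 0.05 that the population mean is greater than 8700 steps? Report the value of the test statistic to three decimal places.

2.335

H0: μ = 8700; H1: μ > 8700 (one-sample t-test, right-tailed).
t = (x̄ − μ₀)/(s/√n) = (9320 − 8700)/(1430/√29) = 2.335
df = n − 1 = 28
p-value = P(T ≥ 2.335) ≈ 0.013
Since p ≈ 0.013 < α = 0.05, reject H0; the evidence is statistically significant.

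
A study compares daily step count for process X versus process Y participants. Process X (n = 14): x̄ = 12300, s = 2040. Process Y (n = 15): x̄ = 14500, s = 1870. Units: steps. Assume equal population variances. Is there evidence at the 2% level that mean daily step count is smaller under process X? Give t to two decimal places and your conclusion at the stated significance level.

Let group 1 = process X, group 2 = process Y. H0: μ_1 = μ_2; H1: μ_1 < μ_2 (two-sample pooled-variance t-test, left-tailed).
s_p² = [(14−1)·2040² + (15−1)·1870²]/(14+15−2) = 3816940
t = (12300 − 14500)/√[3816940·(1/14 + 1/15)] = -3.03
df = n₁ + n₂ − 2 = 27
p-value = P(T ≤ -3.03) ≈ 0.0027
Since p ≈ 0.0027 < α = 0.02, reject H0; the data support H1.

t = -3.03; reject H0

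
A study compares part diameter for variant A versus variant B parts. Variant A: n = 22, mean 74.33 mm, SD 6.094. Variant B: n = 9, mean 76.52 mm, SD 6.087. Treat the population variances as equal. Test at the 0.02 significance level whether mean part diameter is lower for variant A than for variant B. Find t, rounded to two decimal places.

-0.91

Let group 1 = variant A, group 2 = variant B. H0: μ_1 = μ_2; H1: μ_1 < μ_2 (two-sample pooled-variance t-test, left-tailed).
s_p² = [(22−1)·6.094² + (9−1)·6.087²]/(22+9−2) = 37.1133
t = (74.33 − 76.52)/√[37.1133·(1/22 + 1/9)] = -0.91
df = n₁ + n₂ − 2 = 29
p-value = P(T ≤ -0.91) ≈ 0.186
Since p ≈ 0.186 > α = 0.02, fail to reject H0; the data do not provide sufficient evidence against H0.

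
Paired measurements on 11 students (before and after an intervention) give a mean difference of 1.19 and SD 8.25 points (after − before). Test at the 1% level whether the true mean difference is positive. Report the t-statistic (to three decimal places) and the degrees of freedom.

H0: μ_d = 0; H1: μ_d > 0 (paired t-test on the differences, right-tailed).
t = d̄/(s_d/√n) = 1.19/(8.25/√11) = 0.478
df = n − 1 = 10
p-value = P(T ≥ 0.478) ≈ 0.3213
Since p ≈ 0.3213 > α = 0.01, fail to reject H0; the data do not provide sufficient evidence against H0.

t = 0.478, df = 10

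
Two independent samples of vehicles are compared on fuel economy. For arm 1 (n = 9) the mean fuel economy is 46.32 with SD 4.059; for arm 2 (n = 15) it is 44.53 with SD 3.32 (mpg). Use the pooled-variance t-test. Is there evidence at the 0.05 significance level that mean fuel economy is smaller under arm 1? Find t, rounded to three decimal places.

Let group 1 = arm 1, group 2 = arm 2. H0: μ_1 = μ_2; H1: μ_1 < μ_2 (two-sample pooled-variance t-test, left-tailed).
s_p² = [(9−1)·4.059² + (15−1)·3.32²]/(9+15−2) = 13.0053
t = (46.32 − 44.53)/√[13.0053·(1/9 + 1/15)] = 1.177
df = n₁ + n₂ − 2 = 22
p-value = P(T ≤ 1.177) ≈ 0.874
Since p ≈ 0.874 > α = 0.05, fail to reject H0; the data do not provide sufficient evidence against H0.

1.177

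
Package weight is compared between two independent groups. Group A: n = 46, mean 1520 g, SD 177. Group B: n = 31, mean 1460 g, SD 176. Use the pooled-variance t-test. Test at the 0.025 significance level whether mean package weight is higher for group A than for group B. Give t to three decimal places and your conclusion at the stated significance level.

Let group 1 = group A, group 2 = group B. H0: μ_1 = μ_2; H1: μ_1 > μ_2 (two-sample pooled-variance t-test, right-tailed).
s_p² = [(46−1)·177² + (31−1)·176²]/(46+31−2) = 31187.8
t = (1520 − 1460)/√[31187.8·(1/46 + 1/31)] = 1.462
df = n₁ + n₂ − 2 = 75
p-value = P(T ≥ 1.462) ≈ 0.074
Since p ≈ 0.074 > α = 0.025, fail to reject H0; the evidence is not statistically significant.

t = 1.462; fail to reject H0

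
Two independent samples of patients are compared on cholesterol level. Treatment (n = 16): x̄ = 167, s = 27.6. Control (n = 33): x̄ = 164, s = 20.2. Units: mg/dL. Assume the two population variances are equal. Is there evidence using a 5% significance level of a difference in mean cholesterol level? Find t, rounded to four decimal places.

0.4315

Let group 1 = treatment, group 2 = control. H0: μ_1 = μ_2; H1: μ_1 ≠ μ_2 (two-sample pooled-variance t-test, two-sided).
s_p² = [(16−1)·27.6² + (33−1)·20.2²]/(16+33−2) = 520.929
t = (167 − 164)/√[520.929·(1/16 + 1/33)] = 0.4315
df = n₁ + n₂ − 2 = 47
Two-sided p-value ≈ 0.6681
Since p ≈ 0.6681 > α = 0.05, fail to reject H0; the evidence is not statistically significant.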